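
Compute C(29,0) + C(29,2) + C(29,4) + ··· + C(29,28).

268435456

Even-i terms of row 29 sum to 2^28 = 268435456.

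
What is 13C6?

1716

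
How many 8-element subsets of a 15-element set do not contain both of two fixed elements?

4719

All 8-subsets: C(15,8) = 6435. Those containing both fixed elements: C(13,6) = 1716.
6435 − 1716 = 4719.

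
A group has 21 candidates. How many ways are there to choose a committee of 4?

This is C(21,4) = 5985.

5985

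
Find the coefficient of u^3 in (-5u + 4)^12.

-7208960000

The general term is C(12,j)·(-5u)^j·(4)^(12-j); the u^3 term has j = 3.
C(12,3) = 220.
Coefficient = C(12,3) · (-5)^3 · 4^9 = 220 · (-125) · 262144 = -7208960000.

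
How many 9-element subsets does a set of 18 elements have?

C(18,9) = (18·17·16·15·14·13·12·11·10) / 9! = 17643225600 / 362880 = 48620.

48620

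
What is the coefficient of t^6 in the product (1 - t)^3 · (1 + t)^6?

8

Coefficient of t^6 = Σ_{j} C(3,j)·(-1)^j·C(6,6-j)·1^(6-j) for j from 0 to 3.
= 1 + (-18) + 45 + (-20) = 8.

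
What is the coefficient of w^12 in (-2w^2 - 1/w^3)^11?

-28160

General term: C(11,j)·(-2w^2)^j·(-1/w^3)^(11-j), with w-exponent 2j − 3(11−j) = 5j − 33.
Set 5j − 33 = 12: j = 9.
C(11,9) = 55; (-2)^9 = -512; (-1)^2 = 1.
Coefficient = 55 · (-512) · 1 = -28160.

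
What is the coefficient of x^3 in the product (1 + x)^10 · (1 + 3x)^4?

1308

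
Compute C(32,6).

C(32,6) = (32·31·30·29·28·27) / 6! = 652458240 / 720 = 906192.

906192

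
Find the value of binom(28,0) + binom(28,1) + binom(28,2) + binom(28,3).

1 + 28 + 378 + 3276 = 3683.

3683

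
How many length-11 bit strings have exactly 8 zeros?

165

Choose the 8 positions: C(11,8) = 165.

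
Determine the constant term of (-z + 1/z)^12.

924

General term: C(12,j)·(-z)^j·(1/z)^(12-j), with z-exponent 1j − 1(12−j) = 2j − 12.
Set 2j − 12 = 0: j = 6.
C(12,6) = 924; (-1)^6 = 1; 1^6 = 1.
Coefficient = 924 · 1 · 1 = 924.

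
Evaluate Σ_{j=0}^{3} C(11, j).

232

1 + 11 + 55 + 165 = 232.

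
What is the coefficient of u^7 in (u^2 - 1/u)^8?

-56

General term: C(8,j)·(u^2)^j·(-1/u)^(8-j), with u-exponent 2j − 1(8−j) = 3j − 8.
Set 3j − 8 = 7: j = 5.
C(8,5) = 56; 1^5 = 1; (-1)^3 = -1.
Coefficient = 56 · 1 · (-1) = -56.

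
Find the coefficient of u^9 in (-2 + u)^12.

The general term is C(12,j)·(-2)^j·(u)^(12-j); the u^9 term has j = 3.
C(12,3) = 220.
Coefficient = C(12,3) · (-2)^3 = 220 · (-8) = -1760.

-1760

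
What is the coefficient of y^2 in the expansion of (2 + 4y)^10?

184320

The general term is C(10,j)·(2)^j·(4y)^(10-j); the y^2 term has j = 8.
C(10,8) = 45.
Coefficient = C(10,8) · 2^8 · 4^2 = 45 · 256 · 16 = 184320.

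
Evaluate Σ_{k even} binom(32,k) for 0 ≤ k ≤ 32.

Half of (1+1)^32 + (1−1)^32 gives the even-index sum: 2^31 = 2147483648.

2147483648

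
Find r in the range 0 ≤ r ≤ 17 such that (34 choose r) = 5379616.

C(34,r) increases on 0 ≤ r ≤ 17. C(34,6) = 1344904 and C(34,7) = 5379616, so r = 7.

7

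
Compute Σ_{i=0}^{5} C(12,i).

1586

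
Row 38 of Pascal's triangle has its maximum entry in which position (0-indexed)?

C(38,i) is maximized at i = 38/2 = 19.

19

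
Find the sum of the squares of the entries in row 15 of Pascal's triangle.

By Vandermonde's identity, Σ C(15,k)² = C(30,15) = 155117520.

155117520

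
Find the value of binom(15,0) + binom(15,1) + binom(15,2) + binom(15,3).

1 + 15 + 105 + 455 = 576.

576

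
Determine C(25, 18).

C(25,18) = C(25,7) by symmetry.
C(25,7) = (25·24·23·22·21·20·19) / 7! = 2422728000 / 5040 = 480700.

480700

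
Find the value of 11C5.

462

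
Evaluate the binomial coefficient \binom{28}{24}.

C(28,24) = C(28,4) by symmetry.
C(28,4) = (28·27·26·25) / 4! = 491400 / 24 = 20475.

20475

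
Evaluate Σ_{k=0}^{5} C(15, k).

1 + 15 + 105 + 455 + 1365 + 3003 = 4944.

4944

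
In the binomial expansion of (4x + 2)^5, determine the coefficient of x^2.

The general term is C(5,j)·(4x)^j·(2)^(5-j); the x^2 term has j = 2.
C(5,2) = 10.
Coefficient = C(5,2) · 4^2 · 2^3 = 10 · 16 · 8 = 1280.

1280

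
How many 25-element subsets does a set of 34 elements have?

52451256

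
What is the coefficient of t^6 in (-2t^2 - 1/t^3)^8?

1792

General term: C(8,j)·(-2t^2)^j·(-1/t^3)^(8-j), with t-exponent 2j − 3(8−j) = 5j − 24.
Set 5j − 24 = 6: j = 6.
C(8,6) = 28; (-2)^6 = 64; (-1)^2 = 1.
Coefficient = 28 · 64 · 1 = 1792.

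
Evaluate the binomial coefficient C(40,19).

C(40,19) = (40·39·38·37·36·35·34·33·32·31·30·29·28·27·26·25·24·23·22) / 19! = 15969861751731289590988800000 / 121645100408832000 = 131282408400.

131282408400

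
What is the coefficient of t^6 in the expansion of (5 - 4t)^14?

The general term is C(14,j)·(5)^j·(-4t)^(14-j); the t^6 term has j = 8.
C(14,8) = 3003.
Coefficient = C(14,8) · 5^8 · (-4)^6 = 3003 · 390625 · 4096 = 4804800000000.

4804800000000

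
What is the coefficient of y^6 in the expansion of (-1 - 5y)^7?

The general term is C(7,j)·(-1)^j·(-5y)^(7-j); the y^6 term has j = 1.
C(7,1) = 7.
Coefficient = C(7,1) · (-1)^1 · (-5)^6 = 7 · (-1) · 15625 = -109375.

-109375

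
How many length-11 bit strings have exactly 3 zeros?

Choose the 3 positions: C(11,3) = 165.

165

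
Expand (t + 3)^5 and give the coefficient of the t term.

405

The general term is C(5,j)·(t)^j·(3)^(5-j); the t^1 term has j = 1.
C(5,1) = 5.
Coefficient = C(5,1) · 3^4 = 5 · 81 = 405.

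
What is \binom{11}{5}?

462

C(11,5) = (11·10·9·8·7) / 5! = 55440 / 120 = 462.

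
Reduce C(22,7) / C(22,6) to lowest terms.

16/7

C(n,k+1)/C(n,k) = (n−k)/(k+1) = (22−6)/(6+1) = 16/7.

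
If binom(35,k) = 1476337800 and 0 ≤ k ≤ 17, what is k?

13

C(35,k) increases on 0 ≤ k ≤ 17. C(35,12) = 834451800 and C(35,13) = 1476337800, so k = 13.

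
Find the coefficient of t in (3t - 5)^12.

-1757812500

The general term is C(12,j)·(3t)^j·(-5)^(12-j); the t^1 term has j = 1.
C(12,1) = 12.
Coefficient = C(12,1) · 3^1 · (-5)^11 = 12 · 3 · (-48828125) = -1757812500.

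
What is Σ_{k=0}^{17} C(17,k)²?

2333606220

By Vandermonde's identity, Σ C(17,k)² = C(34,17) = 2333606220.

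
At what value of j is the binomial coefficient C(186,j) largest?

93

C(186,j) is maximized at j = 186/2 = 93.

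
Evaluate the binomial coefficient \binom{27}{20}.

888030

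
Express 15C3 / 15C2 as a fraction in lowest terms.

13/3

C(n,k+1)/C(n,k) = (n−k)/(k+1) = (15−2)/(2+1) = 13/3.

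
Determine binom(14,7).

C(14,7) = (14·13·12·11·10·9·8) / 7! = 17297280 / 5040 = 3432.

3432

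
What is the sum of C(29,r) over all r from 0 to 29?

The entries of row 29 sum to 2^29 = 536870912.

536870912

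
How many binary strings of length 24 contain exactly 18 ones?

Choose the 18 positions: C(24,18) = 134596.

134596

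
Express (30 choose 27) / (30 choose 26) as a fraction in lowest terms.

4/27

C(n,k+1)/C(n,k) = (n−k)/(k+1) = (30−26)/(26+1) = 4/27.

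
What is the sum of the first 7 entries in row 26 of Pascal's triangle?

1 + 26 + 325 + 2600 + 14950 + 65780 + 230230 = 313912.

313912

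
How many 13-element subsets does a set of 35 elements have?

C(35,13) = (35·34·33·32·31·30·29·28·27·26·25·24·23) / 13! = 9193186188426240000 / 6227020800 = 1476337800.

1476337800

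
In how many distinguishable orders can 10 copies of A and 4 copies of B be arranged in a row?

Choose positions for the A's: C(14,10) = 1001.

1001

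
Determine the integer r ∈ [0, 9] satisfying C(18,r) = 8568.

5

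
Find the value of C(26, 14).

9657700

C(26,14) = C(26,12) by symmetry.
C(26,12) = (26·25·24·23·22·21·20·19·18·17·16·15) / 12! = 4626053752320000 / 479001600 = 9657700.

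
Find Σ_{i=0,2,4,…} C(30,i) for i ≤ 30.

536870912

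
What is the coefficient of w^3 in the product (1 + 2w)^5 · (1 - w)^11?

25

Coefficient of w^3 = Σ_{j} C(5,j)·2^j·C(11,3-j)·(-1)^(3-j) for j from 0 to 3.
= (-165) + 550 + (-440) + 80 = 25.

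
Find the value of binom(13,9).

715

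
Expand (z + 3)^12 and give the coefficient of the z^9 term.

5940

The general term is C(12,j)·(z)^j·(3)^(12-j); the z^9 term has j = 9.
C(12,9) = 220.
Coefficient = C(12,9) · 3^3 = 220 · 27 = 5940.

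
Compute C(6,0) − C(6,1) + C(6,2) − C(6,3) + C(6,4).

5

The partial alternating sum Σ_{k=0}^{4} (−1)^k C(6,k) = (−1)^4 C(5,4) = 5.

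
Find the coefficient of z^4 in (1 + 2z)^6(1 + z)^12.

Coefficient of z^4 = Σ_{j} C(6,j)·2^j·C(12,4-j)·1^(4-j) for j from 0 to 4.
= 495 + 2640 + 3960 + 1920 + 240 = 9255.

9255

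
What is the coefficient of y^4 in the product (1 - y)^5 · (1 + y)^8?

Coefficient of y^4 = Σ_{j} C(5,j)·(-1)^j·C(8,4-j)·1^(4-j) for j from 0 to 4.
= 70 + (-280) + 280 + (-80) + 5 = -5.

-5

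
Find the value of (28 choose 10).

13123110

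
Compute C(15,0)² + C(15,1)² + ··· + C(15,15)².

155117520

Σ C(15,k)² is the coefficient of x^15 in (1+x)^15(1+x)^15 = (1+x)^30, i.e. C(30,15) = 155117520.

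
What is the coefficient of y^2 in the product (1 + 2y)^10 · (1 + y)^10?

425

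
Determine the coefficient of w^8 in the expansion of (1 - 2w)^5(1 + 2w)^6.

1280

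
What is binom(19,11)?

C(19,11) = C(19,8) by symmetry.
C(19,8) = (19·18·17·16·15·14·13·12) / 8! = 3047466240 / 40320 = 75582.

75582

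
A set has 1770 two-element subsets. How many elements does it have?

n(n−1)/2 = 1770 ⇒ n(n−1) = 3540. Since 60·59 = 3540, n = 60.

60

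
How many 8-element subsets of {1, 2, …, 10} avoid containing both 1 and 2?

17

All 8-subsets: C(10,8) = 45. Those containing both fixed elements: C(8,6) = 28.
45 − 28 = 17.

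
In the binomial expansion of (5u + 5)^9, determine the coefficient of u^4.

246093750

The general term is C(9,j)·(5u)^j·(5)^(9-j); the u^4 term has j = 4.
C(9,4) = 126.
Coefficient = C(9,4) · 5^4 · 5^5 = 126 · 625 · 3125 = 246093750.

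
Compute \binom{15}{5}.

C(15,5) = (15·14·13·12·11) / 5! = 360360 / 120 = 3003.

3003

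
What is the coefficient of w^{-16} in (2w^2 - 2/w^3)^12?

General term: C(12,j)·(2w^2)^j·(-2/w^3)^(12-j), with w-exponent 2j − 3(12−j) = 5j − 36.
Set 5j − 36 = -16: j = 4.
C(12,4) = 495; 2^4 = 16; (-2)^8 = 256.
Coefficient = 495 · 16 · 256 = 2027520.

2027520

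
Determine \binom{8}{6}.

C(8,6) = C(8,2) by symmetry.
C(8,2) = (8·7) / 2! = 56 / 2 = 28.

28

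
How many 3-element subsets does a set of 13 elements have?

286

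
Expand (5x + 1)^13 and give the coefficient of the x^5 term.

The general term is C(13,j)·(5x)^j·(1)^(13-j); the x^5 term has j = 5.
C(13,5) = 1287.
Coefficient = C(13,5) · 5^5 = 1287 · 3125 = 4021875.

4021875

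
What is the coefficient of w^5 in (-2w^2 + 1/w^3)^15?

General term: C(15,j)·(-2w^2)^j·(1/w^3)^(15-j), with w-exponent 2j − 3(15−j) = 5j − 45.
Set 5j − 45 = 5: j = 10.
C(15,10) = 3003; (-2)^10 = 1024; 1^5 = 1.
Coefficient = 3003 · 1024 · 1 = 3075072.

3075072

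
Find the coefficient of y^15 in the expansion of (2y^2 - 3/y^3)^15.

-50319360

General term: C(15,j)·(2y^2)^j·(-3/y^3)^(15-j), with y-exponent 2j − 3(15−j) = 5j − 45.
Set 5j − 45 = 15: j = 12.
C(15,12) = 455; 2^12 = 4096; (-3)^3 = -27.
Coefficient = 455 · 4096 · (-27) = -50319360.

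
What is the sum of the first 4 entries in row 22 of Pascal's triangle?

1 + 22 + 231 + 1540 = 1794.

1794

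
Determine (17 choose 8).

24310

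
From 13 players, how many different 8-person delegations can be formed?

1287

This is C(13,8) = 1287.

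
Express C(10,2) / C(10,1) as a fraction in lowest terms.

9/2

C(n,k+1)/C(n,k) = (n−k)/(k+1) = (10−1)/(1+1) = 9/2.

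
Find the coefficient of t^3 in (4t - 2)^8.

-114688

The general term is C(8,j)·(4t)^j·(-2)^(8-j); the t^3 term has j = 3.
C(8,3) = 56.
Coefficient = C(8,3) · 4^3 · (-2)^5 = 56 · 64 · (-32) = -114688.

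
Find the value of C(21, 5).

20349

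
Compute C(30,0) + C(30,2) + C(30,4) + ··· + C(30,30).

Half of (1+1)^30 + (1−1)^30 gives the even-index sum: 2^29 = 536870912.

536870912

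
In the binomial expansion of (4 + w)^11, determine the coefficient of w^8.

10560

The general term is C(11,j)·(4)^j·(w)^(11-j); the w^8 term has j = 3.
C(11,3) = 165.
Coefficient = C(11,3) · 4^3 = 165 · 64 = 10560.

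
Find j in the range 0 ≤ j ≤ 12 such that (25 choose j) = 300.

2

C(25,j) increases on 0 ≤ j ≤ 12. C(25,1) = 25 and C(25,2) = 300, so j = 2.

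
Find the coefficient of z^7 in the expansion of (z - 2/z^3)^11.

-22

General term: C(11,j)·(z)^j·(-2/z^3)^(11-j), with z-exponent 1j − 3(11−j) = 4j − 33.
Set 4j − 33 = 7: j = 10.
C(11,10) = 11; 1^10 = 1; (-2)^1 = -2.
Coefficient = 11 · 1 · (-2) = -22.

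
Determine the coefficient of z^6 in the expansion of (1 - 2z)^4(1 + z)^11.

286

Coefficient of z^6 = Σ_{j} C(4,j)·(-2)^j·C(11,6-j)·1^(6-j) for j from 0 to 4.
= 462 + (-3696) + 7920 + (-5280) + 880 = 286.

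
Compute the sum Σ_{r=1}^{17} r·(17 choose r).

1114112

Differentiating (1+x)^17 and setting x=1: Σ r·C(17,r) = 17·2^16 = 1114112.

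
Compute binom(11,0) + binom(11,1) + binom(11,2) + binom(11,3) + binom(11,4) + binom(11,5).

1 + 11 + 55 + 165 + 330 + 462 = 1024.

1024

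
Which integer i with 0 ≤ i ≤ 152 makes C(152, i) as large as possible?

C(152,i) is maximized at i = 152/2 = 76.

76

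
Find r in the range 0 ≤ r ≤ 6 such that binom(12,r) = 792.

C(12,r) increases on 0 ≤ r ≤ 6. C(12,4) = 495 and C(12,5) = 792, so r = 5.

5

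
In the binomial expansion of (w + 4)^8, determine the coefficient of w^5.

3584

The general term is C(8,j)·(w)^j·(4)^(8-j); the w^5 term has j = 5.
C(8,5) = 56.
Coefficient = C(8,5) · 4^3 = 56 · 64 = 3584.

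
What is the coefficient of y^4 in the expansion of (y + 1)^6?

15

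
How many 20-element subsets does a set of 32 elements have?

C(32,20) = C(32,12) by symmetry.
C(32,12) = (32·31·30·29·28·27·26·25·24·23·22·21) / 12! = 108155131628544000 / 479001600 = 225792840.

225792840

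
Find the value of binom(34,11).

286097760

C(34,11) = (34·33·32·31·30·29·28·27·26·25·24) / 11! = 11420107066368000 / 39916800 = 286097760.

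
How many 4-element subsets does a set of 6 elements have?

15

C(6,4) = C(6,2) by symmetry.
C(6,2) = (6·5) / 2! = 30 / 2 = 15.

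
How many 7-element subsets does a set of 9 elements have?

36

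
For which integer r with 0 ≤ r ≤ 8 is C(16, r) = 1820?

C(16,r) increases on 0 ≤ r ≤ 8. C(16,3) = 560 and C(16,4) = 1820, so r = 4.

4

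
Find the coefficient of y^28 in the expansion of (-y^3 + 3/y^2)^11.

33

General term: C(11,j)·(-y^3)^j·(3/y^2)^(11-j), with y-exponent 3j − 2(11−j) = 5j − 22.
Set 5j − 22 = 28: j = 10.
C(11,10) = 11; (-1)^10 = 1; 3^1 = 3.
Coefficient = 11 · 1 · 3 = 33.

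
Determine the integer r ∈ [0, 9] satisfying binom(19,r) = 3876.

C(19,r) increases on 0 ≤ r ≤ 9. C(19,3) = 969 and C(19,4) = 3876, so r = 4.

4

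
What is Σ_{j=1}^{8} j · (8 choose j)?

1024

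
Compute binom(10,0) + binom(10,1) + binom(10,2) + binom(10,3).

1 + 10 + 45 + 120 = 176.

176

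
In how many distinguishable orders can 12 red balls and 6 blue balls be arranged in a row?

18564

Choose positions for the red balls: C(18,12) = 18564.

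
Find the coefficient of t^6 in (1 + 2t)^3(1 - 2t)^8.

Coefficient of t^6 = Σ_{j} C(3,j)·2^j·C(8,6-j)·(-2)^(6-j) for j from 0 to 3.
= 1792 + (-10752) + 13440 + (-3584) = 896.

896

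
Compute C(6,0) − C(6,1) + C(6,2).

10

The partial alternating sum Σ_{k=0}^{2} (−1)^k C(6,k) = (−1)^2 C(5,2) = 10.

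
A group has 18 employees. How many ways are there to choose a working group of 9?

48620

This is C(18,9) = 48620.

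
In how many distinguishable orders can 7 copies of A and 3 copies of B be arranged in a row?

120

Choose positions for the A's: C(10,7) = 120.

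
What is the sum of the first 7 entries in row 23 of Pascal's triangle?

145499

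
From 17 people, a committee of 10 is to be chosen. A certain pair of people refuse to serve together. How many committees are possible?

13013

All 10-subsets: C(17,10) = 19448. Those containing both fixed elements: C(15,8) = 6435.
19448 − 6435 = 13013.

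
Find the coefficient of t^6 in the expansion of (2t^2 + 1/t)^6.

240

General term: C(6,j)·(2t^2)^j·(1/t)^(6-j), with t-exponent 2j − 1(6−j) = 3j − 6.
Set 3j − 6 = 6: j = 4.
C(6,4) = 15; 2^4 = 16; 1^2 = 1.
Coefficient = 15 · 16 · 1 = 240.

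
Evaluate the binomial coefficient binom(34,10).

131128140

C(34,10) = (34·33·32·31·30·29·28·27·26·25) / 10! = 475837794432000 / 3628800 = 131128140.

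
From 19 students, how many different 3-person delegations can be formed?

969

This is C(19,3) = 969.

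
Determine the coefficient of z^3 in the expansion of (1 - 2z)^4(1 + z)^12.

-52

Coefficient of z^3 = Σ_{j} C(4,j)·(-2)^j·C(12,3-j)·1^(3-j) for j from 0 to 3.
= 220 + (-528) + 288 + (-32) = -52.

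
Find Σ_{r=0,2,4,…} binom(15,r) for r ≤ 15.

16384

Even-r terms of row 15 sum to 2^14 = 16384.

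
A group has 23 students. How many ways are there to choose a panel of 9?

817190

This is C(23,9) = 817190.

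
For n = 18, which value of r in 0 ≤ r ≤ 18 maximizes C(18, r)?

9

C(18,r) is maximized at r = 18/2 = 9.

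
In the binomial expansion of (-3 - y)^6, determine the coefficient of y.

The general term is C(6,j)·(-3)^j·(-y)^(6-j); the y^1 term has j = 5.
C(6,5) = 6.
Coefficient = C(6,5) · (-3)^5 · (-1)^1 = 6 · (-243) · (-1) = 1458.

1458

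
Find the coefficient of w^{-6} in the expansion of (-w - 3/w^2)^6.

General term: C(6,j)·(-w)^j·(-3/w^2)^(6-j), with w-exponent 1j − 2(6−j) = 3j − 12.
Set 3j − 12 = -6: j = 2.
C(6,2) = 15; (-1)^2 = 1; (-3)^4 = 81.
Coefficient = 15 · 1 · 81 = 1215.

1215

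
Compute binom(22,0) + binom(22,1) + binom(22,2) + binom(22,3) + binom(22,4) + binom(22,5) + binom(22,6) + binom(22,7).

280600

1 + 22 + 231 + 1540 + 7315 + 26334 + 74613 + 170544 = 280600.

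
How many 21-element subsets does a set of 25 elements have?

C(25,21) = C(25,4) by symmetry.
C(25,4) = (25·24·23·22) / 4! = 303600 / 24 = 12650.

12650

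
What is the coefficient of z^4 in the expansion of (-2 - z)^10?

13440

The general term is C(10,j)·(-2)^j·(-z)^(10-j); the z^4 term has j = 6.
C(10,6) = 210.
Coefficient = C(10,6) · (-2)^6 = 210 · 64 = 13440.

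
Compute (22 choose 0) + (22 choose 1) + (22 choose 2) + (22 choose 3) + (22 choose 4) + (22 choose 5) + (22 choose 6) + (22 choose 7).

280600

1 + 22 + 231 + 1540 + 7315 + 26334 + 74613 + 170544 = 280600.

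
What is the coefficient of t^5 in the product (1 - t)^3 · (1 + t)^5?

6

Coefficient of t^5 = Σ_{j} C(3,j)·(-1)^j·C(5,5-j)·1^(5-j) for j from 0 to 3.
= 1 + (-15) + 30 + (-10) = 6.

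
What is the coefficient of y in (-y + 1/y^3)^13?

286

General term: C(13,j)·(-y)^j·(1/y^3)^(13-j), with y-exponent 1j − 3(13−j) = 4j − 39.
Set 4j − 39 = 1: j = 10.
C(13,10) = 286; (-1)^10 = 1; 1^3 = 1.
Coefficient = 286 · 1 · 1 = 286.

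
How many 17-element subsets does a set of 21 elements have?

C(21,17) = C(21,4) by symmetry.
C(21,4) = (21·20·19·18) / 4! = 143640 / 24 = 5985.

5985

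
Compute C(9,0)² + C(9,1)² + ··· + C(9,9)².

48620

Σ C(9,j)² is the coefficient of x^9 in (1+x)^9(1+x)^9 = (1+x)^18, i.e. C(18,9) = 48620.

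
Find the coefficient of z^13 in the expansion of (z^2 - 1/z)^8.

-8

General term: C(8,j)·(z^2)^j·(-1/z)^(8-j), with z-exponent 2j − 1(8−j) = 3j − 8.
Set 3j − 8 = 13: j = 7.
C(8,7) = 8; 1^7 = 1; (-1)^1 = -1.
Coefficient = 8 · 1 · (-1) = -8.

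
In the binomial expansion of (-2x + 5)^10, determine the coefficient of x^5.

-25200000

The general term is C(10,j)·(-2x)^j·(5)^(10-j); the x^5 term has j = 5.
C(10,5) = 252.
Coefficient = C(10,5) · (-2)^5 · 5^5 = 252 · (-32) · 3125 = -25200000.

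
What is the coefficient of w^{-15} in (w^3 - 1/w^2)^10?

-10

General term: C(10,j)·(w^3)^j·(-1/w^2)^(10-j), with w-exponent 3j − 2(10−j) = 5j − 20.
Set 5j − 20 = -15: j = 1.
C(10,1) = 10; 1^1 = 1; (-1)^9 = -1.
Coefficient = 10 · 1 · (-1) = -10.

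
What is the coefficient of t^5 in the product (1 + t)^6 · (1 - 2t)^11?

1172

Coefficient of t^5 = Σ_{j} C(6,j)·1^j·C(11,5-j)·(-2)^(5-j) for j from 0 to 5.
= (-14784) + 31680 + (-19800) + 4400 + (-330) + 6 = 1172.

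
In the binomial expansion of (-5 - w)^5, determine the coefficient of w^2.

-1250

The general term is C(5,j)·(-5)^j·(-w)^(5-j); the w^2 term has j = 3.
C(5,3) = 10.
Coefficient = C(5,3) · (-5)^3 = 10 · (-125) = -1250.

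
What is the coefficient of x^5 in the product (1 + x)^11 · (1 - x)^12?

-55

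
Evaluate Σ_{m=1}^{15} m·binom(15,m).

245760

Differentiating (1+x)^15 and setting x=1: Σ m·C(15,m) = 15·2^14 = 245760.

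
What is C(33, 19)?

C(33,19) = C(33,14) by symmetry.
C(33,14) = (33·32·31·30·29·28·27·26·25·24·23·22·21·20) / 14! = 71382386874839040000 / 87178291200 = 818809200.

818809200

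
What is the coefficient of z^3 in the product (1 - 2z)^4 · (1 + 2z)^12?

192

Coefficient of z^3 = Σ_{j} C(4,j)·(-2)^j·C(12,3-j)·2^(3-j) for j from 0 to 3.
= 1760 + (-2112) + 576 + (-32) = 192.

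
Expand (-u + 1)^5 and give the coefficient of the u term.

-5

The general term is C(5,j)·(-u)^j·(1)^(5-j); the u^1 term has j = 1.
C(5,1) = 5.
Coefficient = C(5,1) · (-1)^1 = 5 · (-1) = -5.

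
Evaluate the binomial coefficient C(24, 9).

1307504

C(24,9) = (24·23·22·21·20·19·18·17·16) / 9! = 474467051520 / 362880 = 1307504.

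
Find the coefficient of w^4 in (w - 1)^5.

-5

The general term is C(5,j)·(w)^j·(-1)^(5-j); the w^4 term has j = 4.
C(5,4) = 5.
Coefficient = C(5,4) · (-1)^1 = 5 · (-1) = -5.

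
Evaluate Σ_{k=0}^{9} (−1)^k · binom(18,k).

The partial alternating sum Σ_{k=0}^{9} (−1)^k C(18,k) = (−1)^9 C(17,9) = -24310.

-24310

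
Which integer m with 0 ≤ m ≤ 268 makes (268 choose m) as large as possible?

134

C(268,m) is maximized at m = 268/2 = 134.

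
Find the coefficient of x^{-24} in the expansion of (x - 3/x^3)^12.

-4330260

General term: C(12,j)·(x)^j·(-3/x^3)^(12-j), with x-exponent 1j − 3(12−j) = 4j − 36.
Set 4j − 36 = -24: j = 3.
C(12,3) = 220; 1^3 = 1; (-3)^9 = -19683.
Coefficient = 220 · 1 · (-19683) = -4330260.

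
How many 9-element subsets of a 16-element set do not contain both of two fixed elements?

8008

All 9-subsets: C(16,9) = 11440. Those containing both fixed elements: C(14,7) = 3432.
11440 − 3432 = 8008.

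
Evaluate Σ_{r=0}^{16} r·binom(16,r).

Since r·C(16,r) = 16·C(15,r−1), the sum is 16·2^15 = 16·32768 = 524288.

524288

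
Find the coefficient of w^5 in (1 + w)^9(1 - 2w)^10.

Coefficient of w^5 = Σ_{j} C(9,j)·1^j·C(10,5-j)·(-2)^(5-j) for j from 0 to 5.
= (-8064) + 30240 + (-34560) + 15120 + (-2520) + 126 = 342.

342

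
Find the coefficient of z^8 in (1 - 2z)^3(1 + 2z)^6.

-768

Coefficient of z^8 = Σ_{j} C(3,j)·(-2)^j·C(6,8-j)·2^(8-j) for j from 2 to 3.
= 768 + (-1536) = -768.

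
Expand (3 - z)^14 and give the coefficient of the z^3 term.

-64481508

The general term is C(14,j)·(3)^j·(-z)^(14-j); the z^3 term has j = 11.
C(14,11) = 364.
Coefficient = C(14,11) · 3^11 · (-1)^3 = 364 · 177147 · (-1) = -64481508.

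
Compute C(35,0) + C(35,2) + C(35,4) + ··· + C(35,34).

Half of (1+1)^35 + (1−1)^35 gives the even-index sum: 2^34 = 17179869184.

17179869184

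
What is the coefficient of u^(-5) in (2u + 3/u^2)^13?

General term: C(13,j)·(2u)^j·(3/u^2)^(13-j), with u-exponent 1j − 2(13−j) = 3j − 26.
Set 3j − 26 = -5: j = 7.
C(13,7) = 1716; 2^7 = 128; 3^6 = 729.
Coefficient = 1716 · 128 · 729 = 160123392.

160123392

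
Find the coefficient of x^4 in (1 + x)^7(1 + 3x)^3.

Coefficient of x^4 = Σ_{j} C(7,j)·1^j·C(3,4-j)·3^(4-j) for j from 1 to 4.
= 189 + 567 + 315 + 35 = 1106.

1106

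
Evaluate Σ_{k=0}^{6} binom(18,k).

31180

1 + 18 + 153 + 816 + 3060 + 8568 + 18564 = 31180.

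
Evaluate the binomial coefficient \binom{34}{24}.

C(34,24) = C(34,10) by symmetry.
C(34,10) = (34·33·32·31·30·29·28·27·26·25) / 10! = 475837794432000 / 3628800 = 131128140.

131128140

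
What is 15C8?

C(15,8) = C(15,7) by symmetry.
C(15,7) = (15·14·13·12·11·10·9) / 7! = 32432400 / 5040 = 6435.

6435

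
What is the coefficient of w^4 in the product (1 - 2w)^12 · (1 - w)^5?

19605

Coefficient of w^4 = Σ_{j} C(12,j)·(-2)^j·C(5,4-j)·(-1)^(4-j) for j from 0 to 4.
= 5 + 240 + 2640 + 8800 + 7920 = 19605.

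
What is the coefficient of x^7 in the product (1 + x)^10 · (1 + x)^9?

(1 + x)^10(1 + x)^9 = (1 + x)^19, so the coefficient of x^7 is C(19,7)·1^7 = 50388·1 = 50388.

50388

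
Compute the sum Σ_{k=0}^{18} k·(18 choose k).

2359296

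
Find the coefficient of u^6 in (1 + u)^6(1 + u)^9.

5005

Coefficient of u^6 = Σ_{j} C(6,j)·C(9,6-j) for j from 0 to 6.
= 84 + 756 + 1890 + 1680 + 540 + 54 + 1 = 5005.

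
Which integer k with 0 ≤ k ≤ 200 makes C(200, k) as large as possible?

100

C(200,k) is maximized at k = 200/2 = 100.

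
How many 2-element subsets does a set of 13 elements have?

78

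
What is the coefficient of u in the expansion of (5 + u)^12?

585937500

The general term is C(12,j)·(5)^j·(u)^(12-j); the u^1 term has j = 11.
C(12,11) = 12.
Coefficient = C(12,11) · 5^11 = 12 · 48828125 = 585937500.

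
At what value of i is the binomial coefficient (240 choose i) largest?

C(240,i) is maximized at i = 240/2 = 120.

120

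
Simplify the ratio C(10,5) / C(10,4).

C(n,k+1)/C(n,k) = (n−k)/(k+1) = (10−4)/(4+1) = 6/5.

6/5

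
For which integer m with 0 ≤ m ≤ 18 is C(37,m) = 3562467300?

C(37,m) increases on 0 ≤ m ≤ 18. C(37,12) = 1852482996 and C(37,13) = 3562467300, so m = 13.

13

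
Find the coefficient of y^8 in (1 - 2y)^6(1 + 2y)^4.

-768

Coefficient of y^8 = Σ_{j} C(6,j)·(-2)^j·C(4,8-j)·2^(8-j) for j from 4 to 6.
= 3840 + (-6144) + 1536 = -768.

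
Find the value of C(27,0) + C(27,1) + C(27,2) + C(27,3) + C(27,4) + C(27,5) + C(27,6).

1 + 27 + 351 + 2925 + 17550 + 80730 + 296010 = 397594.

397594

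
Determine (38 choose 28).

472733756

C(38,28) = C(38,10) by symmetry.
C(38,10) = (38·37·36·35·34·33·32·31·30·29) / 10! = 1715456253772800 / 3628800 = 472733756.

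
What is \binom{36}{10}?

254186856

C(36,10) = (36·35·34·33·32·31·30·29·28·27) / 10! = 922393263052800 / 3628800 = 254186856.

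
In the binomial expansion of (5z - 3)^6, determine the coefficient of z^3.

The general term is C(6,j)·(5z)^j·(-3)^(6-j); the z^3 term has j = 3.
C(6,3) = 20.
Coefficient = C(6,3) · 5^3 · (-3)^3 = 20 · 125 · (-27) = -67500.

-67500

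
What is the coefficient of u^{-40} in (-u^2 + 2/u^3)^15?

-245760

General term: C(15,j)·(-u^2)^j·(2/u^3)^(15-j), with u-exponent 2j − 3(15−j) = 5j − 45.
Set 5j − 45 = -40: j = 1.
C(15,1) = 15; (-1)^1 = -1; 2^14 = 16384.
Coefficient = 15 · (-1) · 16384 = -245760.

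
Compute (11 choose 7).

330

C(11,7) = C(11,4) by symmetry.
C(11,4) = (11·10·9·8) / 4! = 7920 / 24 = 330.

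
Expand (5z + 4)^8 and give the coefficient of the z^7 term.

The general term is C(8,j)·(5z)^j·(4)^(8-j); the z^7 term has j = 7.
C(8,7) = 8.
Coefficient = C(8,7) · 5^7 · 4^1 = 8 · 78125 · 4 = 2500000.

2500000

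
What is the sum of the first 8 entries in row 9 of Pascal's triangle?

502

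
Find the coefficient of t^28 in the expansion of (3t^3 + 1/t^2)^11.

649539

General term: C(11,j)·(3t^3)^j·(1/t^2)^(11-j), with t-exponent 3j − 2(11−j) = 5j − 22.
Set 5j − 22 = 28: j = 10.
C(11,10) = 11; 3^10 = 59049; 1^1 = 1.
Coefficient = 11 · 59049 · 1 = 649539.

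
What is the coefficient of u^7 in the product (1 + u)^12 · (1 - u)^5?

Coefficient of u^7 = Σ_{j} C(12,j)·1^j·C(5,7-j)·(-1)^(7-j) for j from 2 to 7.
= (-66) + 1100 + (-4950) + 7920 + (-4620) + 792 = 176.

176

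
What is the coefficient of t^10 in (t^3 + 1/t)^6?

15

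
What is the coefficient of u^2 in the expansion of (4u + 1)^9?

The general term is C(9,j)·(4u)^j·(1)^(9-j); the u^2 term has j = 2.
C(9,2) = 36.
Coefficient = C(9,2) · 4^2 = 36 · 16 = 576.

576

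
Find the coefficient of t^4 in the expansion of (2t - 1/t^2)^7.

General term: C(7,j)·(2t)^j·(-1/t^2)^(7-j), with t-exponent 1j − 2(7−j) = 3j − 14.
Set 3j − 14 = 4: j = 6.
C(7,6) = 7; 2^6 = 64; (-1)^1 = -1.
Coefficient = 7 · 64 · (-1) = -448.

-448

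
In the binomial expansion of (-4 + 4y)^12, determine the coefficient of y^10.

The general term is C(12,j)·(-4)^j·(4y)^(12-j); the y^10 term has j = 2.
C(12,2) = 66.
Coefficient = C(12,2) · (-4)^2 · 4^10 = 66 · 16 · 1048576 = 1107296256.

1107296256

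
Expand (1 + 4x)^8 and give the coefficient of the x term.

32

The general term is C(8,j)·(1)^j·(4x)^(8-j); the x^1 term has j = 7.
C(8,7) = 8.
Coefficient = C(8,7) · 4^1 = 8 · 4 = 32.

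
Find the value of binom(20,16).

C(20,16) = C(20,4) by symmetry.
C(20,4) = (20·19·18·17) / 4! = 116280 / 24 = 4845.

4845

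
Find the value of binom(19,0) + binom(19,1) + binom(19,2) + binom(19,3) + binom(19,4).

5036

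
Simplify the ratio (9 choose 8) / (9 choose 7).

C(n,k+1)/C(n,k) = (n−k)/(k+1) = (9−7)/(7+1) = 2/8 = 1/4.

1/4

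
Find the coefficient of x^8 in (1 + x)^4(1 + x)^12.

(1 + x)^4(1 + x)^12 = (1 + x)^16, so the coefficient of x^8 is C(16,8)·1^8 = 12870·1 = 12870.

12870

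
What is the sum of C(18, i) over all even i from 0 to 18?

131072

Half of (1+1)^18 + (1−1)^18 gives the even-index sum: 2^17 = 131072.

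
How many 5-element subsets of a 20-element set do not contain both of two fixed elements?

14688

All 5-subsets: C(20,5) = 15504. Those containing both fixed elements: C(18,3) = 816.
15504 − 816 = 14688.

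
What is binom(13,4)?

C(13,4) = (13·12·11·10) / 4! = 17160 / 24 = 715.

715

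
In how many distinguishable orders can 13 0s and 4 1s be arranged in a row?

Choose positions for the 0s: C(17,13) = 2380.

2380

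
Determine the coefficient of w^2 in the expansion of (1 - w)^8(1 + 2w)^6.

-8

Coefficient of w^2 = Σ_{j} C(8,j)·(-1)^j·C(6,2-j)·2^(2-j) for j from 0 to 2.
= 60 + (-96) + 28 = -8.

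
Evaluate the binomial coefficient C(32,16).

C(32,16) = (32·31·30·29·28·27·26·25·24·23·22·21·20·19·18·17) / 16! = 12576278705767096320000 / 20922789888000 = 601080390.

601080390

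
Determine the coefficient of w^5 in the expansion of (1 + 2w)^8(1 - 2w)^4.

Coefficient of w^5 = Σ_{j} C(8,j)·2^j·C(4,5-j)·(-2)^(5-j) for j from 1 to 5.
= 256 + (-3584) + 10752 + (-8960) + 1792 = 256.

256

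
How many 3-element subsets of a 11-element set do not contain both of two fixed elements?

156

All 3-subsets: C(11,3) = 165. Those containing both fixed elements: C(9,1) = 9.
165 − 9 = 156.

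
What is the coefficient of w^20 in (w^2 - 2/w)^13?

General term: C(13,j)·(w^2)^j·(-2/w)^(13-j), with w-exponent 2j − 1(13−j) = 3j − 13.
Set 3j − 13 = 20: j = 11.
C(13,11) = 78; 1^11 = 1; (-2)^2 = 4.
Coefficient = 78 · 1 · 4 = 312.

312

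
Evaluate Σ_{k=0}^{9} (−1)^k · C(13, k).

-220

The partial alternating sum Σ_{k=0}^{9} (−1)^k C(13,k) = (−1)^9 C(12,9) = -220.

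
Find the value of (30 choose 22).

5852925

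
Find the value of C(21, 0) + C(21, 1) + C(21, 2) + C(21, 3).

1562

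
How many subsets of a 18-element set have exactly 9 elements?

48620

Choose the 9 positions: C(18,9) = 48620.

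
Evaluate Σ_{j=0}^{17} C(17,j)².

Σ C(17,j)² is the coefficient of x^17 in (1+x)^17(1+x)^17 = (1+x)^34, i.e. C(34,17) = 2333606220.

2333606220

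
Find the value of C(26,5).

C(26,5) = (26·25·24·23·22) / 5! = 7893600 / 120 = 65780.

65780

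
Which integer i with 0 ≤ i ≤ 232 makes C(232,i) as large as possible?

116

C(232,i) is maximized at i = 232/2 = 116.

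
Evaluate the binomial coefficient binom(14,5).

C(14,5) = (14·13·12·11·10) / 5! = 240240 / 120 = 2002.

2002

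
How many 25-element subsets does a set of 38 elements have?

C(38,25) = C(38,13) by symmetry.
C(38,13) = (38·37·36·35·34·33·32·31·30·29·28·27·26) / 13! = 33719008124158156800 / 6227020800 = 5414950296.

5414950296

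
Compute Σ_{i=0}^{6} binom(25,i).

1 + 25 + 300 + 2300 + 12650 + 53130 + 177100 = 245506.

245506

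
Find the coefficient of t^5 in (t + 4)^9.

The general term is C(9,j)·(t)^j·(4)^(9-j); the t^5 term has j = 5.
C(9,5) = 126.
Coefficient = C(9,5) · 4^4 = 126 · 256 = 32256.

32256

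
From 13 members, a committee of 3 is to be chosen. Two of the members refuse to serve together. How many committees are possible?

All 3-subsets: C(13,3) = 286. Those containing both fixed elements: C(11,1) = 11.
286 − 11 = 275.

275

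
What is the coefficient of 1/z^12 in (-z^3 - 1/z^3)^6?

General term: C(6,j)·(-z^3)^j·(-1/z^3)^(6-j), with z-exponent 3j − 3(6−j) = 6j − 18.
Set 6j − 18 = -12: j = 1.
C(6,1) = 6; (-1)^1 = -1; (-1)^5 = -1.
Coefficient = 6 · (-1) · (-1) = 6.

6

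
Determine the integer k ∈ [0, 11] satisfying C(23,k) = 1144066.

10

C(23,k) increases on 0 ≤ k ≤ 11. C(23,9) = 817190 and C(23,10) = 1144066, so k = 10.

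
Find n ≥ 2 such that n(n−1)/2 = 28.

8

n(n−1)/2 = 28 ⇒ n(n−1) = 56. Since 8·7 = 56, n = 8.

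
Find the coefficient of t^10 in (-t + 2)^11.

The general term is C(11,j)·(-t)^j·(2)^(11-j); the t^10 term has j = 10.
C(11,10) = 11.
Coefficient = C(11,10) · 2^1 = 11 · 2 = 22.

22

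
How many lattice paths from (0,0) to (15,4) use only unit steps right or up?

Each path is a sequence of 19 steps with 15 rights: C(19,15) = 3876.

3876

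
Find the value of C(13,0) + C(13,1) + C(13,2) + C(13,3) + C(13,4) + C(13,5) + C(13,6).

4096

1 + 13 + 78 + 286 + 715 + 1287 + 1716 = 4096.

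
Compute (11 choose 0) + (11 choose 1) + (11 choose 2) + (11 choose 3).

1 + 11 + 55 + 165 = 232.

232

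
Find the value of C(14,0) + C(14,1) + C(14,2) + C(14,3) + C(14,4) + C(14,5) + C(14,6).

6476

1 + 14 + 91 + 364 + 1001 + 2002 + 3003 = 6476.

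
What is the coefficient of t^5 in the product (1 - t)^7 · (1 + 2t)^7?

161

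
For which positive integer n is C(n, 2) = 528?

33

n(n−1)/2 = 528 ⇒ n(n−1) = 1056. Since 33·32 = 1056, n = 33.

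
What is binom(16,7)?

11440

C(16,7) = (16·15·14·13·12·11·10) / 7! = 57657600 / 5040 = 11440.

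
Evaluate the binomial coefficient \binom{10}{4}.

210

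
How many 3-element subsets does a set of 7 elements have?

35

C(7,3) = (7·6·5) / 3! = 210 / 6 = 35.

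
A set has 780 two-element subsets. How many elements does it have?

n(n−1)/2 = 780 ⇒ n(n−1) = 1560. Since 40·39 = 1560, n = 40.

40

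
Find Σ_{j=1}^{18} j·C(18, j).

2359296

Since j·C(18,j) = 18·C(17,j−1), the sum is 18·2^17 = 18·131072 = 2359296.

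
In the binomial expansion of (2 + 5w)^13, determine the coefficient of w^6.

3432000000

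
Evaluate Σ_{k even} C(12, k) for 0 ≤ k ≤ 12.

2048

Even-k terms of row 12 sum to 2^11 = 2048.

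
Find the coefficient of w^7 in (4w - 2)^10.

The general term is C(10,j)·(4w)^j·(-2)^(10-j); the w^7 term has j = 7.
C(10,7) = 120.
Coefficient = C(10,7) · 4^7 · (-2)^3 = 120 · 16384 · (-8) = -15728640.

-15728640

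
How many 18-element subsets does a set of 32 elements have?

471435600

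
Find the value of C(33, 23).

C(33,23) = C(33,10) by symmetry.
C(33,10) = (33·32·31·30·29·28·27·26·25·24) / 10! = 335885501952000 / 3628800 = 92561040.

92561040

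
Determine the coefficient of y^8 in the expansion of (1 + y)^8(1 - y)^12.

Coefficient of y^8 = Σ_{j} C(8,j)·1^j·C(12,8-j)·(-1)^(8-j) for j from 0 to 8.
= 495 + (-6336) + 25872 + (-44352) + 34650 + (-12320) + 1848 + (-96) + 1 = -238.

-238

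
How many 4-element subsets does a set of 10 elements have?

210

C(10,4) = (10·9·8·7) / 4! = 5040 / 24 = 210.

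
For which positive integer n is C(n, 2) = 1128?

48

n(n−1)/2 = 1128 ⇒ n(n−1) = 2256. Since 48·47 = 2256, n = 48.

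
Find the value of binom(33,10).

92561040

C(33,10) = (33·32·31·30·29·28·27·26·25·24) / 10! = 335885501952000 / 3628800 = 92561040.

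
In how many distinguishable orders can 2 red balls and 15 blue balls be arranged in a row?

136

Choose positions for the red balls: C(17,2) = 136.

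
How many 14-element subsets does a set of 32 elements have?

C(32,14) = (32·31·30·29·28·27·26·25·24·23·22·21·20·19) / 14! = 41098950018846720000 / 87178291200 = 471435600.

471435600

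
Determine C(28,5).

98280

C(28,5) = (28·27·26·25·24) / 5! = 11793600 / 120 = 98280.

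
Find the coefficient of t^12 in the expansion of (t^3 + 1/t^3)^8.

28

General term: C(8,j)·(t^3)^j·(1/t^3)^(8-j), with t-exponent 3j − 3(8−j) = 6j − 24.
Set 6j − 24 = 12: j = 6.
C(8,6) = 28; 1^6 = 1; 1^2 = 1.
Coefficient = 28 · 1 · 1 = 28.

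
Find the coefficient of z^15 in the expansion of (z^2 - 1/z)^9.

General term: C(9,j)·(z^2)^j·(-1/z)^(9-j), with z-exponent 2j − 1(9−j) = 3j − 9.
Set 3j − 9 = 15: j = 8.
C(9,8) = 9; 1^8 = 1; (-1)^1 = -1.
Coefficient = 9 · 1 · (-1) = -9.

-9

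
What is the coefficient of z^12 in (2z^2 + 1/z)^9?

General term: C(9,j)·(2z^2)^j·(1/z)^(9-j), with z-exponent 2j − 1(9−j) = 3j − 9.
Set 3j − 9 = 12: j = 7.
C(9,7) = 36; 2^7 = 128; 1^2 = 1.
Coefficient = 36 · 128 · 1 = 4608.

4608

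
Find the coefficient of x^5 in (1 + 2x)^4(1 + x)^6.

Coefficient of x^5 = Σ_{j} C(4,j)·2^j·C(6,5-j)·1^(5-j) for j from 0 to 4.
= 6 + 120 + 480 + 480 + 96 = 1182.

1182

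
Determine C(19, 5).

11628

C(19,5) = (19·18·17·16·15) / 5! = 1395360 / 120 = 11628.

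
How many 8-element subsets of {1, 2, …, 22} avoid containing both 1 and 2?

281010

All 8-subsets: C(22,8) = 319770. Those containing both fixed elements: C(20,6) = 38760.
319770 − 38760 = 281010.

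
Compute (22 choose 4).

7315

C(22,4) = (22·21·20·19) / 4! = 175560 / 24 = 7315.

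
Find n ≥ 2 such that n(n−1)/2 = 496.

32

n(n−1)/2 = 496 ⇒ n(n−1) = 992. Since 32·31 = 992, n = 32.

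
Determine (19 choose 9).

C(19,9) = (19·18·17·16·15·14·13·12·11) / 9! = 33522128640 / 362880 = 92378.

92378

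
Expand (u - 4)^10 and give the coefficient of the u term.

-2621440

The general term is C(10,j)·(u)^j·(-4)^(10-j); the u^1 term has j = 1.
C(10,1) = 10.
Coefficient = C(10,1) · (-4)^9 = 10 · (-262144) = -2621440.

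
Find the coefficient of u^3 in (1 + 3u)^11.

4455

The general term is C(11,j)·(1)^j·(3u)^(11-j); the u^3 term has j = 8.
C(11,8) = 165.
Coefficient = C(11,8) · 3^3 = 165 · 27 = 4455.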